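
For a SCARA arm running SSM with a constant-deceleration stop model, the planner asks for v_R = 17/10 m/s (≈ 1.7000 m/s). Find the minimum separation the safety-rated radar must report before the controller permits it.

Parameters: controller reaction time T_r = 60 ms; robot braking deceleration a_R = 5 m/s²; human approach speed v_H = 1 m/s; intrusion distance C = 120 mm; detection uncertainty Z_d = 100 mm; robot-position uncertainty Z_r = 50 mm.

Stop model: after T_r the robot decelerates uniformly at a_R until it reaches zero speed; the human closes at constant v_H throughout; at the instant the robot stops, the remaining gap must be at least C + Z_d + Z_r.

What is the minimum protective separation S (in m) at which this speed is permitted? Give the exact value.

S_min = 1061/1000 m = 1.0610 m

stop time T_s = (17/10)/5 = 0.3400 s
robot covers v_R·T_r = 1.7000·0.0600 = 0.1020 m before braking
braking distance = 1.7000²/(2·5.0000) = 0.2890 m
human over T_r+T_s: 1.0000·(0.0600+0.3400) = 0.4000 m
C+Z_d+Z_r = 0.1200+0.1000+0.0500 = 0.2700 m
S_min ≈ 0.1020+0.2890+0.4000+0.2700  ⇒  S_min = 1061/1000 m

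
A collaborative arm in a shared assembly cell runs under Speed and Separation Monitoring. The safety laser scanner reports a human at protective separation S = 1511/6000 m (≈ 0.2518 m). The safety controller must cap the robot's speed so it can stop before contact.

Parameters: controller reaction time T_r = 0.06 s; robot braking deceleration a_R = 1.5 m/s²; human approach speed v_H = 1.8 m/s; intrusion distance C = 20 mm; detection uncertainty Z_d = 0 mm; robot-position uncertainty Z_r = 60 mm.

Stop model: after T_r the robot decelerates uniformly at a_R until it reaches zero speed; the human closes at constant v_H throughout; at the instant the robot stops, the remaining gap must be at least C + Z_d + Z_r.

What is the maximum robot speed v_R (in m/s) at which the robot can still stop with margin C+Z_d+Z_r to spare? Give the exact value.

quadratic (1/3)·v² + (63/50)·v + (-383/6000) = 0
  disc = (63/50)² − 4·(1/3)·(-383/6000) = 9409/5625 ; √disc = 97/75
  v_R = (−(63/50) + 97/75) / (2·(1/3)) = 1/20 m/s
check:
braking lasts T_s = (1/20)/(3/2) = 0.0333 s
reaction-phase robot travel = 0.0500·0.0600 = 0.0030 m
robot under decel: 0.0500²/(2·1.5000) = 0.0008 m
human closes 1.8000·0.0933 = 0.1680 m
margins: 0.0200+0.0000+0.0600 = 0.0800 m
sum ≈ 0.0030+0.0008+0.1680+0.0800 ≈ 0.2518 m = S ✓

v_R_max = 1/20 m/s = 0.0500 m/s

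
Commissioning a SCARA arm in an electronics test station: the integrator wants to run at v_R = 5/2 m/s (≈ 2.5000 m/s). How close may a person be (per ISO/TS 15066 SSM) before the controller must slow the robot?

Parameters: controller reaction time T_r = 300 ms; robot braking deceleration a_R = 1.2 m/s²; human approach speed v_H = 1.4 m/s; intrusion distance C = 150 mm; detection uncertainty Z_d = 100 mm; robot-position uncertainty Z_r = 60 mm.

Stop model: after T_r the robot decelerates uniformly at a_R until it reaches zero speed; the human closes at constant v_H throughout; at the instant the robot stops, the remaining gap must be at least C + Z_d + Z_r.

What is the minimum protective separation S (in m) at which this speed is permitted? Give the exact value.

S_min = 8401/1200 m = 7.0008 m

braking lasts T_s = (5/2)/(6/5) = 2.0833 s
robot in T_r: 2.5000·0.3000 = 0.7500 m
braking distance = 2.5000²/(2·1.2000) = 2.6042 m
person approaches 1.4000·(0.3000+2.0833) = 3.3367 m
C+Z_d+Z_r = 0.1500+0.1000+0.0600 = 0.3100 m
S_min ≈ 0.7500+2.6042+3.3367+0.3100  ⇒  S_min = 8401/1200 m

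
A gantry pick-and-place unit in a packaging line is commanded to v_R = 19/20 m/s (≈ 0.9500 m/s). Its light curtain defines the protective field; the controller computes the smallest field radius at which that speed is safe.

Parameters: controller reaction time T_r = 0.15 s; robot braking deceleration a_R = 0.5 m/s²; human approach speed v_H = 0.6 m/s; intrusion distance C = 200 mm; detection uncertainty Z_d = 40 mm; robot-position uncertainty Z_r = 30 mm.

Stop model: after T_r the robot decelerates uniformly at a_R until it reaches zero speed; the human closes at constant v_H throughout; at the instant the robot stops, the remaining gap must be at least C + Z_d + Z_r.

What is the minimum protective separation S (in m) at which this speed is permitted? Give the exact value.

stop time T_s = (19/20)/(1/2) = 1.9000 s
robot in T_r: 0.9500·0.1500 = 0.1425 m
robot covers 0.9500·1.9000 − ½·0.5000·1.9000² = 0.9025 m while stopping
person approaches 0.6000·(0.1500+1.9000) = 1.2300 m
residual clearance needed = 0.2000+0.0400+0.0300 = 0.2700 m
S_min ≈ 0.1425+0.9025+1.2300+0.2700  ⇒  S_min = 509/200 m

S_min = 509/200 m = 2.5450 m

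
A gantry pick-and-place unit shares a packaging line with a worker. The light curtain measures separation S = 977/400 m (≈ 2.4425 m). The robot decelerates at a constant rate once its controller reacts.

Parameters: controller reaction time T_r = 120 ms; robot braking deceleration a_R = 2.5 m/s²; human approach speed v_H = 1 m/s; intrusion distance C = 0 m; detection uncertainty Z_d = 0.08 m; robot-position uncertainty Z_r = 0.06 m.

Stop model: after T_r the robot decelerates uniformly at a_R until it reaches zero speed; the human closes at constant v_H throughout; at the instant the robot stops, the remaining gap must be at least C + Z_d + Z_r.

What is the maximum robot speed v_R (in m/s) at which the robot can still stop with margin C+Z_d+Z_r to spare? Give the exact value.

v_R_max = 9/4 m/s = 2.2500 m/s

quadratic (1/5)·v² + (13/25)·v + (-873/400) = 0
  disc = (13/25)² − 4·(1/5)·(-873/400) = 5041/2500 ; √disc = 71/50
  v_R = (−(13/25) + 71/50) / (2·(1/5)) = 9/4 m/s
check:
stop time T_s = (9/4)/(5/2) = 0.9000 s
reaction-phase robot travel = 2.2500·0.1200 = 0.2700 m
braking distance = 2.2500²/(2·2.5000) = 1.0125 m
human over T_r+T_s: 1.0000·(0.1200+0.9000) = 1.0200 m
margins: 0.0000+0.0800+0.0600 = 0.1400 m
sum ≈ 0.2700+1.0125+1.0200+0.1400 ≈ 2.4425 m = S ✓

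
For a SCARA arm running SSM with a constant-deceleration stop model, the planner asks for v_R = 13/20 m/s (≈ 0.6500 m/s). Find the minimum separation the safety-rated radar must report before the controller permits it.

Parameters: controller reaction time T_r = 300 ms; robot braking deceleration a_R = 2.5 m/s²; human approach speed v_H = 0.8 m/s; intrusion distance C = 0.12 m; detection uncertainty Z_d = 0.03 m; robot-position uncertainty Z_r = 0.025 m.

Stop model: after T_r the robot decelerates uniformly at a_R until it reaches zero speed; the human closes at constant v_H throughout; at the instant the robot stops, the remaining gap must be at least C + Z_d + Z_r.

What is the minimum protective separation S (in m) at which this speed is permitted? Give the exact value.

stop time T_s = (13/20)/(5/2) = 0.2600 s
reaction-phase robot travel = 0.6500·0.3000 = 0.1950 m
robot under decel: 0.6500²/(2·2.5000) = 0.0845 m
human over T_r+T_s: 0.8000·(0.3000+0.2600) = 0.4480 m
C+Z_d+Z_r = 0.1200+0.0300+0.0250 = 0.1750 m
S_min ≈ 0.1950+0.0845+0.4480+0.1750  ⇒  S_min = 361/400 m

S_min = 361/400 m = 0.9025 m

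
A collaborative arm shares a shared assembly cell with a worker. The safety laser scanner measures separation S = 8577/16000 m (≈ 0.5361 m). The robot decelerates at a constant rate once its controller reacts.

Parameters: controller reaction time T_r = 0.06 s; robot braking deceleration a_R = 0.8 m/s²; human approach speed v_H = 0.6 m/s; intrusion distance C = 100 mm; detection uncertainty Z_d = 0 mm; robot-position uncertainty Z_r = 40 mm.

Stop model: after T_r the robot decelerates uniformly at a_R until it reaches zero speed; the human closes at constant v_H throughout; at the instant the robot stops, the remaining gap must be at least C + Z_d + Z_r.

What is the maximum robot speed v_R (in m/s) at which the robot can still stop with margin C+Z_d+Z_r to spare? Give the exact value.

v_R_max = 7/20 m/s = 0.3500 m/s

at the boundary: (5/8)·v² + (81/100)·v + (-5761/16000) = 0
  disc = (81/100)² − 4·(5/8)·(-5761/16000) = 249001/160000 ; √disc = 499/400
  v_R = (−(81/100) + 499/400) / (2·(5/8)) = 7/20 m/s
check:
T_s = v_R/a_R = (7/20)/(4/5) = 0.4375 s
reaction-phase robot travel = 0.3500·0.0600 = 0.0210 m
robot covers 0.3500·0.4375 − ½·0.8000·0.4375² = 0.0766 m while stopping
human over T_r+T_s: 0.6000·(0.0600+0.4375) = 0.2985 m
residual clearance needed = 0.1000+0.0000+0.0400 = 0.1400 m
sum ≈ 0.0210+0.0766+0.2985+0.1400 ≈ 0.5361 m = S ✓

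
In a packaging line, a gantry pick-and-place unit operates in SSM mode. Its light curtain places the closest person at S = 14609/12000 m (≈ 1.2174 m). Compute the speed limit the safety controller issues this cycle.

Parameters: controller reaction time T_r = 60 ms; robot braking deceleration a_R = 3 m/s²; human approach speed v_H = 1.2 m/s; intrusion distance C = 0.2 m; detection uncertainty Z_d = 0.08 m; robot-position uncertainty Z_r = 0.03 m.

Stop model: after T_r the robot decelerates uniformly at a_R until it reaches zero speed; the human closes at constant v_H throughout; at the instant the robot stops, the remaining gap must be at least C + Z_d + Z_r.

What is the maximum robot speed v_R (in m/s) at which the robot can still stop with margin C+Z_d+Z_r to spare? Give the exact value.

v_R_max = 5/4 m/s = 1.2500 m/s

quadratic (1/6)·v² + (23/50)·v + (-401/480) = 0
  disc = (23/50)² − 4·(1/6)·(-401/480) = 69169/90000 ; √disc = 263/300
  v_R = (−(23/50) + 263/300) / (2·(1/6)) = 5/4 m/s
check:
T_s = v_R/a_R = (5/4)/3 = 0.4167 s
reaction-phase robot travel = 1.2500·0.0600 = 0.0750 m
braking distance = 1.2500²/(2·3.0000) = 0.2604 m
human closes 1.2000·0.4767 = 0.5720 m
margins: 0.2000+0.0800+0.0300 = 0.3100 m
sum ≈ 0.0750+0.2604+0.5720+0.3100 ≈ 1.2174 m = S ✓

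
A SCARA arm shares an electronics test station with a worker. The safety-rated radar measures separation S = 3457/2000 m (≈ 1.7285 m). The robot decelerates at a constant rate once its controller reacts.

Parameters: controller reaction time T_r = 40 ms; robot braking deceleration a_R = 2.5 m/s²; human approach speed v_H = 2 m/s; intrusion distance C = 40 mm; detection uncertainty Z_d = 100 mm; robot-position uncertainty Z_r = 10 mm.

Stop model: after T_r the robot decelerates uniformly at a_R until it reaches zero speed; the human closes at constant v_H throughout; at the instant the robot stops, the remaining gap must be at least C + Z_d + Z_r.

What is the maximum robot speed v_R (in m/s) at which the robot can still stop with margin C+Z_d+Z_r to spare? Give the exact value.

at the boundary: (1/5)·v² + (21/25)·v + (-2997/2000) = 0
  disc = (21/25)² − 4·(1/5)·(-2997/2000) = 4761/2500 ; √disc = 69/50
  v_R = (−(21/25) + 69/50) / (2·(1/5)) = 27/20 m/s
check:
T_s = v_R/a_R = (27/20)/(5/2) = 0.5400 s
robot covers v_R·T_r = 1.3500·0.0400 = 0.0540 m before braking
robot covers 1.3500·0.5400 − ½·2.5000·0.5400² = 0.3645 m while stopping
human over T_r+T_s: 2.0000·(0.0400+0.5400) = 1.1600 m
C+Z_d+Z_r = 0.0400+0.1000+0.0100 = 0.1500 m
sum ≈ 0.0540+0.3645+1.1600+0.1500 ≈ 1.7285 m = S ✓

v_R_max = 27/20 m/s = 1.3500 m/s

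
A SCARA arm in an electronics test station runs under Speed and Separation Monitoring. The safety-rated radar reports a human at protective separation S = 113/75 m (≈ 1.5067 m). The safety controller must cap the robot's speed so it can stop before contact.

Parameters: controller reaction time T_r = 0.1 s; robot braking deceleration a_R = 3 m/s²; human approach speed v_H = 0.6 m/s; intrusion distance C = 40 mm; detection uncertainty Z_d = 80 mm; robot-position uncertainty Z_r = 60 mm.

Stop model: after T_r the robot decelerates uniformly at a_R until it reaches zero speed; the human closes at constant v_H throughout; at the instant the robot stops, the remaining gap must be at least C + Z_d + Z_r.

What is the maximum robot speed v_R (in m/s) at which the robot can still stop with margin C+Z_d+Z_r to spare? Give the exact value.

collect terms ⇒ (1/6)·v_R² + (3/10)·v_R + (-19/15) = 0
  disc = (3/10)² − 4·(1/6)·(-19/15) = 841/900 ; √disc = 29/30
  v_R = (−(3/10) + 29/30) / (2·(1/6)) = 2 m/s
check:
T_s = v_R/a_R = 2/3 = 0.6667 s
robot in T_r: 2.0000·0.1000 = 0.2000 m
robot under decel: 2.0000²/(2·3.0000) = 0.6667 m
person approaches 0.6000·(0.1000+0.6667) = 0.4600 m
C+Z_d+Z_r = 0.0400+0.0800+0.0600 = 0.1800 m
sum ≈ 0.2000+0.6667+0.4600+0.1800 ≈ 1.5067 m = S ✓

v_R_max = 2 m/s = 2.0000 m/s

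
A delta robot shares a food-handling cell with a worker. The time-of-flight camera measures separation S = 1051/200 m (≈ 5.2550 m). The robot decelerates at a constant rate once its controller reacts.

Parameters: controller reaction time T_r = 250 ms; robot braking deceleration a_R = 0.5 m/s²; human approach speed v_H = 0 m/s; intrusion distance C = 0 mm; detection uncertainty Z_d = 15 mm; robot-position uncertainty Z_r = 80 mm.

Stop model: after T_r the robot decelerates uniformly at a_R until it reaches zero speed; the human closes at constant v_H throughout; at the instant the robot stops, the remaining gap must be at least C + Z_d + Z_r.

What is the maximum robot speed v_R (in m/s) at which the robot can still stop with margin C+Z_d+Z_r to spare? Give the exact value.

v_R_max = 43/20 m/s = 2.1500 m/s

at the boundary: (1)·v² + (1/4)·v + (-129/25) = 0
  disc = (1/4)² − 4·(1)·(-129/25) = 8281/400 ; √disc = 91/20
  v_R = (−(1/4) + 91/20) / (2·(1)) = 43/20 m/s
check:
braking lasts T_s = (43/20)/(1/2) = 4.3000 s
reaction-phase robot travel = 2.1500·0.2500 = 0.5375 m
robot under decel: 2.1500²/(2·0.5000) = 4.6225 m
person approaches 0.0000·(0.2500+4.3000) = 0.0000 m
C+Z_d+Z_r = 0.0000+0.0150+0.0800 = 0.0950 m
sum ≈ 0.5375+4.6225+0.0000+0.0950 ≈ 5.2550 m = S ✓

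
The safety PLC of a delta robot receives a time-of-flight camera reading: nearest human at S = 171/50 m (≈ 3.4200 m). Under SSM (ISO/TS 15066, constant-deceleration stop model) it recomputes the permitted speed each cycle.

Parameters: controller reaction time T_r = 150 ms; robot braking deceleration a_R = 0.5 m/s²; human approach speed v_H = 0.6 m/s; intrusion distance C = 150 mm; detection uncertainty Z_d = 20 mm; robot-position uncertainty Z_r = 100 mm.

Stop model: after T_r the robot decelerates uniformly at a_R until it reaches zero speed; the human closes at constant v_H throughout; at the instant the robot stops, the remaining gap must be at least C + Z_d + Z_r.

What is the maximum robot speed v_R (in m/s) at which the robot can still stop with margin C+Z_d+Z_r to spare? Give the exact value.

quadratic (1)·v² + (27/20)·v + (-153/50) = 0
  disc = (27/20)² − 4·(1)·(-153/50) = 225/16 ; √disc = 15/4
  v_R = (−(27/20) + 15/4) / (2·(1)) = 6/5 m/s
check:
braking lasts T_s = (6/5)/(1/2) = 2.4000 s
robot covers v_R·T_r = 1.2000·0.1500 = 0.1800 m before braking
braking distance = 1.2000²/(2·0.5000) = 1.4400 m
human closes 0.6000·2.5500 = 1.5300 m
margins: 0.1500+0.0200+0.1000 = 0.2700 m
sum ≈ 0.1800+1.4400+1.5300+0.2700 ≈ 3.4200 m = S ✓

v_R_max = 6/5 m/s = 1.2000 m/s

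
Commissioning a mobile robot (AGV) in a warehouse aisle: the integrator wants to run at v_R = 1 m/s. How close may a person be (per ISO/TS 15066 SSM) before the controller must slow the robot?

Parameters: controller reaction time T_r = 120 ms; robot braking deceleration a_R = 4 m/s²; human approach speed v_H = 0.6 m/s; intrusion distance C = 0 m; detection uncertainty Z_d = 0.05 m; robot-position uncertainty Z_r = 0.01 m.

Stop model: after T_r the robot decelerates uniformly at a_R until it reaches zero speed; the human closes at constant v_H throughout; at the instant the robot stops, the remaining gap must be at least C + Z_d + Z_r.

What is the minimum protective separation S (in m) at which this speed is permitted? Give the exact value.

S_min = 527/1000 m = 0.5270 m

braking lasts T_s = 1/4 = 0.2500 s
reaction-phase robot travel = 1.0000·0.1200 = 0.1200 m
robot covers 1.0000·0.2500 − ½·4.0000·0.2500² = 0.1250 m while stopping
human over T_r+T_s: 0.6000·(0.1200+0.2500) = 0.2220 m
margins: 0.0000+0.0500+0.0100 = 0.0600 m
S_min ≈ 0.1200+0.1250+0.2220+0.0600  ⇒  S_min = 527/1000 m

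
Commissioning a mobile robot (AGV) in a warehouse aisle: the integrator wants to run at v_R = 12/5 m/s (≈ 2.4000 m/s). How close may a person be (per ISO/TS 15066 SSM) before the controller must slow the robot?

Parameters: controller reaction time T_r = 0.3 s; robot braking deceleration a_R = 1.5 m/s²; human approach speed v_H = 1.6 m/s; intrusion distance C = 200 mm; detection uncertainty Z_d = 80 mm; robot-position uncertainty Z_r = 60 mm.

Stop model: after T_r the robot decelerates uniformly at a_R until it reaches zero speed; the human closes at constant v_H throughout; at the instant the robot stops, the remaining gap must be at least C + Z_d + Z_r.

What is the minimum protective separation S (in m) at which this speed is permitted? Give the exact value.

S_min = 301/50 m = 6.0200 m

T_s = v_R/a_R = (12/5)/(3/2) = 1.6000 s
robot in T_r: 2.4000·0.3000 = 0.7200 m
robot under decel: 2.4000²/(2·1.5000) = 1.9200 m
human over T_r+T_s: 1.6000·(0.3000+1.6000) = 3.0400 m
residual clearance needed = 0.2000+0.0800+0.0600 = 0.3400 m
S_min ≈ 0.7200+1.9200+3.0400+0.3400  ⇒  S_min = 301/50 m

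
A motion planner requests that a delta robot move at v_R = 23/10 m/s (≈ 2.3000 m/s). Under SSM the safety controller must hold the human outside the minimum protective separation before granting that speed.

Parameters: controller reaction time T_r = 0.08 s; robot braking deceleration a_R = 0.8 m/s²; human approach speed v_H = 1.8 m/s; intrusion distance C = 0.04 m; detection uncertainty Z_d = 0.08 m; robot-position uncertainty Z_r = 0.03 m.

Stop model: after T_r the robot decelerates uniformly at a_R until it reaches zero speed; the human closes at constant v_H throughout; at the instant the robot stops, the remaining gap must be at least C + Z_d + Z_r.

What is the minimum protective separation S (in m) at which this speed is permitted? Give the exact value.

braking lasts T_s = (23/10)/(4/5) = 2.8750 s
robot in T_r: 2.3000·0.0800 = 0.1840 m
braking distance = 2.3000²/(2·0.8000) = 3.3062 m
human over T_r+T_s: 1.8000·(0.0800+2.8750) = 5.3190 m
residual clearance needed = 0.0400+0.0800+0.0300 = 0.1500 m
S_min ≈ 0.1840+3.3062+5.3190+0.1500  ⇒  S_min = 35837/4000 m

S_min = 35837/4000 m = 8.9593 m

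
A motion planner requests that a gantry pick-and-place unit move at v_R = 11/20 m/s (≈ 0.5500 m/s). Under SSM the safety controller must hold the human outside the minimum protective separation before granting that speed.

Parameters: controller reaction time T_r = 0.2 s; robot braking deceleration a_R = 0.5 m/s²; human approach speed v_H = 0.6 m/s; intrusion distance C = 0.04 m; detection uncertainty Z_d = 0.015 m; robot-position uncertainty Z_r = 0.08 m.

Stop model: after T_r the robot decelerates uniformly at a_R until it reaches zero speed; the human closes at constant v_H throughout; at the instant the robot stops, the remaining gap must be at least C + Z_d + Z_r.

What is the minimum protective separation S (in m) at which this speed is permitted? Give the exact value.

braking lasts T_s = (11/20)/(1/2) = 1.1000 s
reaction-phase robot travel = 0.5500·0.2000 = 0.1100 m
braking distance = 0.5500²/(2·0.5000) = 0.3025 m
person approaches 0.6000·(0.2000+1.1000) = 0.7800 m
C+Z_d+Z_r = 0.0400+0.0150+0.0800 = 0.1350 m
S_min ≈ 0.1100+0.3025+0.7800+0.1350  ⇒  S_min = 531/400 m

S_min = 531/400 m = 1.3275 m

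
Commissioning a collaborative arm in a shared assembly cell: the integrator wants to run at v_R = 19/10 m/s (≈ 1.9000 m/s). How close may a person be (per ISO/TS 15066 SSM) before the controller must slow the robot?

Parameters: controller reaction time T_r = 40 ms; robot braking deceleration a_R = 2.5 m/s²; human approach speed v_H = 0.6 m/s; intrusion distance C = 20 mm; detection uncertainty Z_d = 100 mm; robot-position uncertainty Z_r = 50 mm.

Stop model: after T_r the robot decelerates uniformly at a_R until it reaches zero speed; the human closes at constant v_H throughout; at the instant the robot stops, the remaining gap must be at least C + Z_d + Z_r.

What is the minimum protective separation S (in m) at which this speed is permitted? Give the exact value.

S_min = 181/125 m = 1.4480 m

braking lasts T_s = (19/10)/(5/2) = 0.7600 s
reaction-phase robot travel = 1.9000·0.0400 = 0.0760 m
braking distance = 1.9000²/(2·2.5000) = 0.7220 m
person approaches 0.6000·(0.0400+0.7600) = 0.4800 m
margins: 0.0200+0.1000+0.0500 = 0.1700 m
S_min ≈ 0.0760+0.7220+0.4800+0.1700  ⇒  S_min = 181/125 m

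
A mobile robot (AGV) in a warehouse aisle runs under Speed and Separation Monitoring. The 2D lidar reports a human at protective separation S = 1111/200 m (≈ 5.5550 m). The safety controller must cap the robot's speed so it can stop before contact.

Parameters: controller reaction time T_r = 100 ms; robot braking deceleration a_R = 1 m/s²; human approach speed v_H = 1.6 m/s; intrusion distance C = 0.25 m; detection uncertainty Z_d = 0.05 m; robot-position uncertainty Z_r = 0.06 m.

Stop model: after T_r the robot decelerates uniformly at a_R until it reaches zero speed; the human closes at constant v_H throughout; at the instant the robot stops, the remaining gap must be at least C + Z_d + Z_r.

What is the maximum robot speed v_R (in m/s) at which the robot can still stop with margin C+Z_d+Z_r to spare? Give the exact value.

collect terms ⇒ (1/2)·v_R² + (17/10)·v_R + (-1007/200) = 0
  disc = (17/10)² − 4·(1/2)·(-1007/200) = 324/25 ; √disc = 18/5
  v_R = (−(17/10) + 18/5) / (2·(1/2)) = 19/10 m/s
check:
braking lasts T_s = (19/10)/1 = 1.9000 s
reaction-phase robot travel = 1.9000·0.1000 = 0.1900 m
robot covers 1.9000·1.9000 − ½·1.0000·1.9000² = 1.8050 m while stopping
person approaches 1.6000·(0.1000+1.9000) = 3.2000 m
margins: 0.2500+0.0500+0.0600 = 0.3600 m
sum ≈ 0.1900+1.8050+3.2000+0.3600 ≈ 5.5550 m = S ✓

v_R_max = 19/10 m/s = 1.9000 m/s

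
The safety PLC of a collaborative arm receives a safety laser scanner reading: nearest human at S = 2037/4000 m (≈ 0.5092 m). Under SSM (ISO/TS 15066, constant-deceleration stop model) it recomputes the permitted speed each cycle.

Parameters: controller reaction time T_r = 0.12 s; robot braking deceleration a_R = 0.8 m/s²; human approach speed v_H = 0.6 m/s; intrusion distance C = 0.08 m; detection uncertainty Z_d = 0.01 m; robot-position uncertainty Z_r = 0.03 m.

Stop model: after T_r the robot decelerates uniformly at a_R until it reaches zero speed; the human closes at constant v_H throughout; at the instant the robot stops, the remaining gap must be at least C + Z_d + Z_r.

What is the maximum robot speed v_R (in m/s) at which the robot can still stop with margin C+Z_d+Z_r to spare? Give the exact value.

at the boundary: (5/8)·v² + (87/100)·v + (-1269/4000) = 0
  disc = (87/100)² − 4·(5/8)·(-1269/4000) = 62001/40000 ; √disc = 249/200
  v_R = (−(87/100) + 249/200) / (2·(5/8)) = 3/10 m/s
check:
stop time T_s = (3/10)/(4/5) = 0.3750 s
robot in T_r: 0.3000·0.1200 = 0.0360 m
braking distance = 0.3000²/(2·0.8000) = 0.0563 m
human closes 0.6000·0.4950 = 0.2970 m
margins: 0.0800+0.0100+0.0300 = 0.1200 m
sum ≈ 0.0360+0.0563+0.2970+0.1200 ≈ 0.5092 m = S ✓

v_R_max = 3/10 m/s = 0.3000 m/s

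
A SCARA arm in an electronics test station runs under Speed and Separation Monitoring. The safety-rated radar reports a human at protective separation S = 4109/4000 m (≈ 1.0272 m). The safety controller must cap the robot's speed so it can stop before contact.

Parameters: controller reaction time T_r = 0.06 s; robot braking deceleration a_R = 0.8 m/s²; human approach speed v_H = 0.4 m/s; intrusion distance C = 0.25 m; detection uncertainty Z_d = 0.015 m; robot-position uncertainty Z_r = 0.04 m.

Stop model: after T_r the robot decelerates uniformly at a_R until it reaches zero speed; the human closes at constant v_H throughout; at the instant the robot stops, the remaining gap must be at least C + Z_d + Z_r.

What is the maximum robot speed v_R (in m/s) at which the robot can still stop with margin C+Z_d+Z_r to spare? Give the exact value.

collect terms ⇒ (5/8)·v_R² + (14/25)·v_R + (-2793/4000) = 0
  disc = (14/25)² − 4·(5/8)·(-2793/4000) = 82369/40000 ; √disc = 287/200
  v_R = (−(14/25) + 287/200) / (2·(5/8)) = 7/10 m/s
check:
stop time T_s = (7/10)/(4/5) = 0.8750 s
robot covers v_R·T_r = 0.7000·0.0600 = 0.0420 m before braking
robot under decel: 0.7000²/(2·0.8000) = 0.3063 m
human closes 0.4000·0.9350 = 0.3740 m
C+Z_d+Z_r = 0.2500+0.0150+0.0400 = 0.3050 m
sum ≈ 0.0420+0.3063+0.3740+0.3050 ≈ 1.0272 m = S ✓

v_R_max = 7/10 m/s = 0.7000 m/s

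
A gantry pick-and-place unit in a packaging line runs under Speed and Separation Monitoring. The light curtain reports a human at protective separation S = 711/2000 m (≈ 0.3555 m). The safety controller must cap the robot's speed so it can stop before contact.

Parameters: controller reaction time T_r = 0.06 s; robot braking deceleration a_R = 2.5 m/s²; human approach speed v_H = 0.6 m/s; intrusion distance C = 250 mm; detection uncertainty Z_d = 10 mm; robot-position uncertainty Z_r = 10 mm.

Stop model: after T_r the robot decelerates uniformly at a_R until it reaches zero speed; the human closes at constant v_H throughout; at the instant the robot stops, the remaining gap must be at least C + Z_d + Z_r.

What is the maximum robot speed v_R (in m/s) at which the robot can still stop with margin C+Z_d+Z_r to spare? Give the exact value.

quadratic (1/5)·v² + (3/10)·v + (-99/2000) = 0
  disc = (3/10)² − 4·(1/5)·(-99/2000) = 81/625 ; √disc = 9/25
  v_R = (−(3/10) + 9/25) / (2·(1/5)) = 3/20 m/s
check:
T_s = v_R/a_R = (3/20)/(5/2) = 0.0600 s
reaction-phase robot travel = 0.1500·0.0600 = 0.0090 m
robot covers 0.1500·0.0600 − ½·2.5000·0.0600² = 0.0045 m while stopping
person approaches 0.6000·(0.0600+0.0600) = 0.0720 m
margins: 0.2500+0.0100+0.0100 = 0.2700 m
sum ≈ 0.0090+0.0045+0.0720+0.2700 ≈ 0.3555 m = S ✓

v_R_max = 3/20 m/s = 0.1500 m/s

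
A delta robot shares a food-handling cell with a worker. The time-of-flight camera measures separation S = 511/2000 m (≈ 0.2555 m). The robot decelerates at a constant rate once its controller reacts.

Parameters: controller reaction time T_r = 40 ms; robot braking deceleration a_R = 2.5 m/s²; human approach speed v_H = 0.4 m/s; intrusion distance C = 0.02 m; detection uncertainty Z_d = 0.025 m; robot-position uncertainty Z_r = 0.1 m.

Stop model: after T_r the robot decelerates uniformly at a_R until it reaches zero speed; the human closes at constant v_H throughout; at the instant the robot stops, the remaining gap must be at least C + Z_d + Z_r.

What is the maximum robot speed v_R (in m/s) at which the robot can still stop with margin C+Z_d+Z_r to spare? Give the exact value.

at the boundary: (1/5)·v² + (1/5)·v + (-189/2000) = 0
  disc = (1/5)² − 4·(1/5)·(-189/2000) = 289/2500 ; √disc = 17/50
  v_R = (−(1/5) + 17/50) / (2·(1/5)) = 7/20 m/s
check:
braking lasts T_s = (7/20)/(5/2) = 0.1400 s
robot covers v_R·T_r = 0.3500·0.0400 = 0.0140 m before braking
robot under decel: 0.3500²/(2·2.5000) = 0.0245 m
person approaches 0.4000·(0.0400+0.1400) = 0.0720 m
C+Z_d+Z_r = 0.0200+0.0250+0.1000 = 0.1450 m
sum ≈ 0.0140+0.0245+0.0720+0.1450 ≈ 0.2555 m = S ✓

v_R_max = 7/20 m/s = 0.3500 m/s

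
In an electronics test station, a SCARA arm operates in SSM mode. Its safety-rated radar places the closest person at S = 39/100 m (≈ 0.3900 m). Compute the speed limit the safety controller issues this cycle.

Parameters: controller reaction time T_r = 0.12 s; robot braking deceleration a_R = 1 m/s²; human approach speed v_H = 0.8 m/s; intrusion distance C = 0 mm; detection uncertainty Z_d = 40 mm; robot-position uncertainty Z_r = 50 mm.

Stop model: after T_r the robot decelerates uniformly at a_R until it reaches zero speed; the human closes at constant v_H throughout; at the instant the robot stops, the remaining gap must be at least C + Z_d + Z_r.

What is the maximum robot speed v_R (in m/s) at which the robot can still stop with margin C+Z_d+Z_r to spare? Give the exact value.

at the boundary: (1/2)·v² + (23/25)·v + (-51/250) = 0
  disc = (23/25)² − 4·(1/2)·(-51/250) = 784/625 ; √disc = 28/25
  v_R = (−(23/25) + 28/25) / (2·(1/2)) = 1/5 m/s
check:
braking lasts T_s = (1/5)/1 = 0.2000 s
robot in T_r: 0.2000·0.1200 = 0.0240 m
robot under decel: 0.2000²/(2·1.0000) = 0.0200 m
human closes 0.8000·0.3200 = 0.2560 m
residual clearance needed = 0.0000+0.0400+0.0500 = 0.0900 m
sum ≈ 0.0240+0.0200+0.2560+0.0900 ≈ 0.3900 m = S ✓

v_R_max = 1/5 m/s = 0.2000 m/s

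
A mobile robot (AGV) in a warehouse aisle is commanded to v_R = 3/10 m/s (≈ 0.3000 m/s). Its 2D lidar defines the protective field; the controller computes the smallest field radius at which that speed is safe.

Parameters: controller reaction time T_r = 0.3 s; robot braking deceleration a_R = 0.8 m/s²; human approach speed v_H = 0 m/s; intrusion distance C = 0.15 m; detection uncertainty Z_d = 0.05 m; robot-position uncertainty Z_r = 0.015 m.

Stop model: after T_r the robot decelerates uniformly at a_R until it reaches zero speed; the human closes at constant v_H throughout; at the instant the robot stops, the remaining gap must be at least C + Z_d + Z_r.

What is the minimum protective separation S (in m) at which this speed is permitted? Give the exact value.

S_min = 289/800 m = 0.3613 m

braking lasts T_s = (3/10)/(4/5) = 0.3750 s
robot covers v_R·T_r = 0.3000·0.3000 = 0.0900 m before braking
braking distance = 0.3000²/(2·0.8000) = 0.0563 m
human over T_r+T_s: 0.0000·(0.3000+0.3750) = 0.0000 m
margins: 0.1500+0.0500+0.0150 = 0.2150 m
S_min ≈ 0.0900+0.0563+0.0000+0.2150  ⇒  S_min = 289/800 m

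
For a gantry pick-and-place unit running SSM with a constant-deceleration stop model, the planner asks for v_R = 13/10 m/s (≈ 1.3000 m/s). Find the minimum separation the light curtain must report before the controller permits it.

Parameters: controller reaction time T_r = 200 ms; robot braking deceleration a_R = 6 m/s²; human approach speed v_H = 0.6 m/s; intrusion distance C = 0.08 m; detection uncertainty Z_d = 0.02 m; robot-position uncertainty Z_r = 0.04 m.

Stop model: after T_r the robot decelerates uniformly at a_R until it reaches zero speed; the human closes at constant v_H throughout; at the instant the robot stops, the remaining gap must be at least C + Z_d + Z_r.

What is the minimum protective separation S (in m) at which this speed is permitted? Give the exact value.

stop time T_s = (13/10)/6 = 0.2167 s
reaction-phase robot travel = 1.3000·0.2000 = 0.2600 m
robot covers 1.3000·0.2167 − ½·6.0000·0.2167² = 0.1408 m while stopping
human closes 0.6000·0.4167 = 0.2500 m
margins: 0.0800+0.0200+0.0400 = 0.1400 m
S_min ≈ 0.2600+0.1408+0.2500+0.1400  ⇒  S_min = 949/1200 m

S_min = 949/1200 m = 0.7908 m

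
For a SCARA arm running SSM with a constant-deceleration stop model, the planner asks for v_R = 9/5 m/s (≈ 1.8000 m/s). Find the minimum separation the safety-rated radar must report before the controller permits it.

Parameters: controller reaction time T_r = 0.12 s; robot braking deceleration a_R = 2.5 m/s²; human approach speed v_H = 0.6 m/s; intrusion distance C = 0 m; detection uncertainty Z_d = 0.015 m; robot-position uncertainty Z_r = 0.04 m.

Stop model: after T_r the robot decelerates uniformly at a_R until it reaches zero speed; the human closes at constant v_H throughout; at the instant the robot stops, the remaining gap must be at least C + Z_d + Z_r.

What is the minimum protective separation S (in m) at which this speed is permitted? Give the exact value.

S_min = 1423/1000 m = 1.4230 m

stop time T_s = (9/5)/(5/2) = 0.7200 s
robot covers v_R·T_r = 1.8000·0.1200 = 0.2160 m before braking
robot under decel: 1.8000²/(2·2.5000) = 0.6480 m
human over T_r+T_s: 0.6000·(0.1200+0.7200) = 0.5040 m
residual clearance needed = 0.0000+0.0150+0.0400 = 0.0550 m
S_min ≈ 0.2160+0.6480+0.5040+0.0550  ⇒  S_min = 1423/1000 m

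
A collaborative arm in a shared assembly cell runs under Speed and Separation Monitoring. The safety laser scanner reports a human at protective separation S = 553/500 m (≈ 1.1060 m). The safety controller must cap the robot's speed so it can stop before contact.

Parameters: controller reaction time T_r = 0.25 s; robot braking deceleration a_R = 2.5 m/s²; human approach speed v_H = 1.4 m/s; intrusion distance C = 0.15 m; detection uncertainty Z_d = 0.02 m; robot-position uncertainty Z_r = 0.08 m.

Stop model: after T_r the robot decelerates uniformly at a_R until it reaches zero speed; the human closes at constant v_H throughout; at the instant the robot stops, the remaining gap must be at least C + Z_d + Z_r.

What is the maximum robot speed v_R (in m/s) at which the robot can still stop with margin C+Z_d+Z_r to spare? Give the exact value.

v_R_max = 11/20 m/s = 0.5500 m/s

quadratic (1/5)·v² + (81/100)·v + (-253/500) = 0
  disc = (81/100)² − 4·(1/5)·(-253/500) = 10609/10000 ; √disc = 103/100
  v_R = (−(81/100) + 103/100) / (2·(1/5)) = 11/20 m/s
check:
T_s = v_R/a_R = (11/20)/(5/2) = 0.2200 s
robot covers v_R·T_r = 0.5500·0.2500 = 0.1375 m before braking
robot under decel: 0.5500²/(2·2.5000) = 0.0605 m
human over T_r+T_s: 1.4000·(0.2500+0.2200) = 0.6580 m
margins: 0.1500+0.0200+0.0800 = 0.2500 m
sum ≈ 0.1375+0.0605+0.6580+0.2500 ≈ 1.1060 m = S ✓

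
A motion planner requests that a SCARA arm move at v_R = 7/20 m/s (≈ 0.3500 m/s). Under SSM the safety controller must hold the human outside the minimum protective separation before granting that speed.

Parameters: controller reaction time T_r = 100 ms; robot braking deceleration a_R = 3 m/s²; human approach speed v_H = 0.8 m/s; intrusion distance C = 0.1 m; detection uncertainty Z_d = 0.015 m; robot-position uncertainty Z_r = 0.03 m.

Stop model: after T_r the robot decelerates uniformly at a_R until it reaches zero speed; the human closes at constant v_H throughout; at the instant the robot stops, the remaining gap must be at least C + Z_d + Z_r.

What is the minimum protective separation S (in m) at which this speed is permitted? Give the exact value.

braking lasts T_s = (7/20)/3 = 0.1167 s
robot in T_r: 0.3500·0.1000 = 0.0350 m
robot covers 0.3500·0.1167 − ½·3.0000·0.1167² = 0.0204 m while stopping
human closes 0.8000·0.2167 = 0.1733 m
residual clearance needed = 0.1000+0.0150+0.0300 = 0.1450 m
S_min ≈ 0.0350+0.0204+0.1733+0.1450  ⇒  S_min = 299/800 m

S_min = 299/800 m = 0.3738 m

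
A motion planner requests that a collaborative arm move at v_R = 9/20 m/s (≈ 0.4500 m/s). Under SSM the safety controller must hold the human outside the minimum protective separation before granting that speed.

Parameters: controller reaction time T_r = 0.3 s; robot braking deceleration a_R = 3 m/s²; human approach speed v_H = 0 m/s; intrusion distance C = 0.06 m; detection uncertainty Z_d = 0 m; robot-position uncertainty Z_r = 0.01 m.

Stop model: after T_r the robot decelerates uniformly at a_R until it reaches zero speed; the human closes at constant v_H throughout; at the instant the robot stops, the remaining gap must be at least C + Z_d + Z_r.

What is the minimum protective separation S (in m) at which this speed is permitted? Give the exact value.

S_min = 191/800 m = 0.2387 m

T_s = v_R/a_R = (9/20)/3 = 0.1500 s
reaction-phase robot travel = 0.4500·0.3000 = 0.1350 m
robot covers 0.4500·0.1500 − ½·3.0000·0.1500² = 0.0338 m while stopping
human over T_r+T_s: 0.0000·(0.3000+0.1500) = 0.0000 m
C+Z_d+Z_r = 0.0600+0.0000+0.0100 = 0.0700 m
S_min ≈ 0.1350+0.0338+0.0000+0.0700  ⇒  S_min = 191/800 m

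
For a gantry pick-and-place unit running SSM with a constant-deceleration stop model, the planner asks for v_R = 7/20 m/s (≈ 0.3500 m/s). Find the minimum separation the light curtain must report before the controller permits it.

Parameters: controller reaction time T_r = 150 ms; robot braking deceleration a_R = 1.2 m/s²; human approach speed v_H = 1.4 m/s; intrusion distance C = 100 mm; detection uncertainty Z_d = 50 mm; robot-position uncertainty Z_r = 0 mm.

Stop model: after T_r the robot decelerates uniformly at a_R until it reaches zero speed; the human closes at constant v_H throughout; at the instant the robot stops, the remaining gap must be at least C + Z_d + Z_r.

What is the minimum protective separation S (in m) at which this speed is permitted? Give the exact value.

stop time T_s = (7/20)/(6/5) = 0.2917 s
robot in T_r: 0.3500·0.1500 = 0.0525 m
robot covers 0.3500·0.2917 − ½·1.2000·0.2917² = 0.0510 m while stopping
human closes 1.4000·0.4417 = 0.6183 m
C+Z_d+Z_r = 0.1000+0.0500+0.0000 = 0.1500 m
S_min ≈ 0.0525+0.0510+0.6183+0.1500  ⇒  S_min = 279/320 m

S_min = 279/320 m = 0.8719 m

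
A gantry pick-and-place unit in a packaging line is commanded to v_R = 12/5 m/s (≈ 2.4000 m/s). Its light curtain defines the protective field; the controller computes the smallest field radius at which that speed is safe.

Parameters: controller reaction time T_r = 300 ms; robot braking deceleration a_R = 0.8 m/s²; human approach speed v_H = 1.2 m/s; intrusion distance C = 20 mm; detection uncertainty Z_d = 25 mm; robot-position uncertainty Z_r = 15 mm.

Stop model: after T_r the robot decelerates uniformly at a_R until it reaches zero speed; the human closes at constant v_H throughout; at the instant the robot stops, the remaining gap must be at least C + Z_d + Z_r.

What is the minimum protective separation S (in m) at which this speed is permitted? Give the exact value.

stop time T_s = (12/5)/(4/5) = 3.0000 s
robot covers v_R·T_r = 2.4000·0.3000 = 0.7200 m before braking
braking distance = 2.4000²/(2·0.8000) = 3.6000 m
human over T_r+T_s: 1.2000·(0.3000+3.0000) = 3.9600 m
margins: 0.0200+0.0250+0.0150 = 0.0600 m
S_min ≈ 0.7200+3.6000+3.9600+0.0600  ⇒  S_min = 417/50 m

S_min = 417/50 m = 8.3400 m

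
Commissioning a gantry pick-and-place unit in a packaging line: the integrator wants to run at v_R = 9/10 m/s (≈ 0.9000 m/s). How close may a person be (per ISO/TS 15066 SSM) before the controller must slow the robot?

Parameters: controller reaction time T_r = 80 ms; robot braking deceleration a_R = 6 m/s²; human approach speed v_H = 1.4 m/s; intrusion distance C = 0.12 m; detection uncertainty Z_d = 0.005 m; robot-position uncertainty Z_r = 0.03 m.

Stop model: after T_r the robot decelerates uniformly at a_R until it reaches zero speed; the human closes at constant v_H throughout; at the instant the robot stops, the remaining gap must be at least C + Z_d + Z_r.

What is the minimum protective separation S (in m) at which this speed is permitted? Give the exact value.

braking lasts T_s = (9/10)/6 = 0.1500 s
reaction-phase robot travel = 0.9000·0.0800 = 0.0720 m
robot under decel: 0.9000²/(2·6.0000) = 0.0675 m
human over T_r+T_s: 1.4000·(0.0800+0.1500) = 0.3220 m
residual clearance needed = 0.1200+0.0050+0.0300 = 0.1550 m
S_min ≈ 0.0720+0.0675+0.3220+0.1550  ⇒  S_min = 1233/2000 m

S_min = 1233/2000 m = 0.6165 m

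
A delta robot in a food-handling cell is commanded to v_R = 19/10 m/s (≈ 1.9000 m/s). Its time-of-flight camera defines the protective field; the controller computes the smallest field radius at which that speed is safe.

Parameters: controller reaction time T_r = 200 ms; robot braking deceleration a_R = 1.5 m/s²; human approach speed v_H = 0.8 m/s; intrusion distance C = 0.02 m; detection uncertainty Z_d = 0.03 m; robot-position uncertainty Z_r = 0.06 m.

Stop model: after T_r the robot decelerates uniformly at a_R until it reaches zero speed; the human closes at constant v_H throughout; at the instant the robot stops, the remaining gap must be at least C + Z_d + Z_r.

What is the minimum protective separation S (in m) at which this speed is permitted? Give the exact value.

S_min = 43/15 m = 2.8667 m

T_s = v_R/a_R = (19/10)/(3/2) = 1.2667 s
robot covers v_R·T_r = 1.9000·0.2000 = 0.3800 m before braking
braking distance = 1.9000²/(2·1.5000) = 1.2033 m
human over T_r+T_s: 0.8000·(0.2000+1.2667) = 1.1733 m
residual clearance needed = 0.0200+0.0300+0.0600 = 0.1100 m
S_min ≈ 0.3800+1.2033+1.1733+0.1100  ⇒  S_min = 43/15 m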